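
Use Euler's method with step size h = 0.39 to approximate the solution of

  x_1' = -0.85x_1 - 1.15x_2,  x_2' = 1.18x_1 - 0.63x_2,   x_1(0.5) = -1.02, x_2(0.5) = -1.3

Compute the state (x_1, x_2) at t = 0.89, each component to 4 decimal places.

Euler on (x_1,x_2): x_1_{n+1} = x_1_n + h·x_1', x_2_{n+1} = x_2_n + h·x_2'.
0.500000: (-1.020000, -1.300000); f=(2.362000, -0.384600) → (-0.098820, -1.449994)
(x_1(0.89), x_2(0.89)) ≈ (-0.0988, -1.4500)

-0.0988, -1.4500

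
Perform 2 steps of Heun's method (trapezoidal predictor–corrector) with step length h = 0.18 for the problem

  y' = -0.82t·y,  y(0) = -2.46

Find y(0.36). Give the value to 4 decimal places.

Heun: k1 = f(t_n, y_n); k2 = f(t_n + h, y_n + h·k1); y_{n+1} = y_n + (h/2)·(k1 + k2).
t=0.000000, y=-2.460000:
  k1 = f(0.000000, -2.460000) = 0.000000
  k2 = f(0.180000, -2.460000) = 0.363096
  y ← -2.460000 + (0.18/2)·(0.000000 + 0.363096) = -2.427321
t=0.180000, y=-2.427321:
  k1 = f(0.180000, -2.427321) = 0.358273
  k2 = f(0.360000, -2.362832) = 0.697508
  y ← -2.427321 + (0.18/2)·(0.358273 + 0.697508) = -2.332301
y(0.36) ≈ -2.3323

-2.3323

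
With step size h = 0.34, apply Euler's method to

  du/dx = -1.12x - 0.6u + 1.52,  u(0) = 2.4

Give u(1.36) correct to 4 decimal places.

Euler: u_{n+1} = u_n + h·f(x_n, u_n).
x=0.000000, u=2.400000: f=0.080000 → u ← 2.400000 + 0.34·0.080000 = 2.427200
x=0.340000, u=2.427200: f=-0.317120 → u ← 2.427200 + 0.34·(-0.317120) = 2.319379
x=0.680000, u=2.319379: f=-0.633228 → u ← 2.319379 + 0.34·(-0.633228) = 2.104082
x=1.020000, u=2.104082: f=-0.884849 → u ← 2.104082 + 0.34·(-0.884849) = 1.803233
u(1.36) ≈ 1.8032

1.8032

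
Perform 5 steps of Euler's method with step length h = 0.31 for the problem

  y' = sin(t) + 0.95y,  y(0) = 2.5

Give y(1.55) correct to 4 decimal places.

Euler: y_{n+1} = y_n + h·f(t_n, y_n).
t=0.000000, y=2.500000: f=2.375000 → y ← 2.500000 + 0.31·2.375000 = 3.236250
t=0.310000, y=3.236250: f=3.379496 → y ← 3.236250 + 0.31·3.379496 = 4.283894
t=0.620000, y=4.283894: f=4.650734 → y ← 4.283894 + 0.31·4.650734 = 5.725621
t=0.930000, y=5.725621: f=6.240960 → y ← 5.725621 + 0.31·6.240960 = 7.660319
t=1.240000, y=7.660319: f=8.223087 → y ← 7.660319 + 0.31·8.223087 = 10.209476
y(1.55) ≈ 10.2095

10.2095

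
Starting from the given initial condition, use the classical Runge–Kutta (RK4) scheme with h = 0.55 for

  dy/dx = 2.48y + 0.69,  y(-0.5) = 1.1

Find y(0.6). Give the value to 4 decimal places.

RK4: k1 = f(x_n, y_n); k2 = f(x_n + h/2, y_n + (h/2)·k1); k3 = f(x_n + h/2, y_n + (h/2)·k2); k4 = f(x_n + h, y_n + h·k3); y_{n+1} = y_n + (h/6)·(k1 + 2k2 + 2k3 + k4).
x=-0.500000, y=1.100000:
  k1 = f(-0.500000, 1.100000) = 3.418000
  k2 = f(-0.225000, 2.039950) = 5.749076
  k3 = f(-0.225000, 2.680996) = 7.338870
  k4 = f(0.050000, 5.136378) = 13.428218
  y ← 1.100000 + (0.55/6)·(k1 + 2k2 + 2k3 + k4) = 5.043693
x=0.050000, y=5.043693:
  k1 = f(0.050000, 5.043693) = 13.198360
  k2 = f(0.325000, 8.673242) = 22.199641
  k3 = f(0.325000, 11.148595) = 28.338515
  k4 = f(0.600000, 20.629877) = 51.852094
  y ← 5.043693 + (0.55/6)·(k1 + 2k2 + 2k3 + k4) = 20.271980
y(0.6) ≈ 20.2720

20.2720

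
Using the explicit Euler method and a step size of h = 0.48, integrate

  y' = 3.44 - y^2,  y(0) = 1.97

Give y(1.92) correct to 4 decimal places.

1.8981

Euler: y_{n+1} = y_n + h·f(s_n, y_n).
s=0.000000, y=1.970000: f=-0.440900 → y ← 1.970000 + 0.48·(-0.440900) = 1.758368
s=0.480000, y=1.758368: f=0.348142 → y ← 1.758368 + 0.48·0.348142 = 1.925476
s=0.960000, y=1.925476: f=-0.267458 → y ← 1.925476 + 0.48·(-0.267458) = 1.797096
s=1.440000, y=1.797096: f=0.210446 → y ← 1.797096 + 0.48·0.210446 = 1.898110
y(1.92) ≈ 1.8981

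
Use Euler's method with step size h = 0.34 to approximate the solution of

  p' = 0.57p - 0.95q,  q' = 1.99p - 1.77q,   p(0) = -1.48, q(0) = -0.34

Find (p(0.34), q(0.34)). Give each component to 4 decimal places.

Euler on (p,q): p_{n+1} = p_n + h·p', q_{n+1} = q_n + h·q'.
0.000000: (-1.480000, -0.340000); f=(-0.520600, -2.343400) → (-1.657004, -1.136756)
(p(0.34), q(0.34)) ≈ (-1.6570, -1.1368)

-1.6570, -1.1368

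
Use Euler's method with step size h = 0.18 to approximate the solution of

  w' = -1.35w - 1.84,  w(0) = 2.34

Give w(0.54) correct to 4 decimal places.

0.2434

Euler: w_{n+1} = w_n + h·f(x_n, w_n).
x=0.000000, w=2.340000: f=-4.999000 → w ← 2.340000 + 0.18·(-4.999000) = 1.440180
x=0.180000, w=1.440180: f=-3.784243 → w ← 1.440180 + 0.18·(-3.784243) = 0.759016
x=0.360000, w=0.759016: f=-2.864672 → w ← 0.759016 + 0.18·(-2.864672) = 0.243375
w(0.54) ≈ 0.2434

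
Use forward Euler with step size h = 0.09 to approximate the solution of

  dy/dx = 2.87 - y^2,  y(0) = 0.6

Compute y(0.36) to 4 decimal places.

1.3185

Euler: y_{n+1} = y_n + h·f(x_n, y_n).
x=0.000000, y=0.600000: f=2.510000 → y ← 0.600000 + 0.09·2.510000 = 0.825900
x=0.090000, y=0.825900: f=2.187889 → y ← 0.825900 + 0.09·2.187889 = 1.022810
x=0.180000, y=1.022810: f=1.823860 → y ← 1.022810 + 0.09·1.823860 = 1.186957
x=0.270000, y=1.186957: f=1.461132 → y ← 1.186957 + 0.09·1.461132 = 1.318459
y(0.36) ≈ 1.3185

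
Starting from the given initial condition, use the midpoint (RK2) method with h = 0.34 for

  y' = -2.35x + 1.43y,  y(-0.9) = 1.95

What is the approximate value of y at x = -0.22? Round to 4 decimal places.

6.6561

Midpoint: k1 = f(x_n, y_n); k2 = f(x_n + h/2, y_n + (h/2)·k1); y_{n+1} = y_n + h·k2.
x=-0.900000, y=1.950000:
  k1 = f(-0.900000, 1.950000) = 4.903500
  k2 = f(-0.730000, 2.783595) = 5.696041
  y ← 1.950000 + 0.34·5.696041 = 3.886654
x=-0.560000, y=3.886654:
  k1 = f(-0.560000, 3.886654) = 6.873915
  k2 = f(-0.390000, 5.055219) = 8.145464
  y ← 3.886654 + 0.34·8.145464 = 6.656112
y(-0.22) ≈ 6.6561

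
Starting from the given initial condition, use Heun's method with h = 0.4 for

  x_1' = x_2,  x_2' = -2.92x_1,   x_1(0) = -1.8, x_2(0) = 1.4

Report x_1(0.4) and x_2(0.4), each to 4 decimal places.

-0.8195, 3.1754

Heun on (x_1,x_2): k1 = f(s_n, state_n); k2 = f(s_n + h, state_n + h·k1); state_{n+1} = state_n + (h/2)·(k1 + k2).
0.000000: (-1.800000, 1.400000)
  k1 = (1.400000, 5.256000)
  predictor → (-1.240000, 3.502400)
  k2 = (3.502400, 3.620800)
  → (-0.819520, 3.175360)
(x_1(0.4), x_2(0.4)) ≈ (-0.8195, 3.1754)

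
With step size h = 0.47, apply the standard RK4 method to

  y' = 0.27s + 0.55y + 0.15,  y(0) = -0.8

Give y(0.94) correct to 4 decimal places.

-1.0142

RK4: k1 = f(s_n, y_n); k2 = f(s_n + h/2, y_n + (h/2)·k1); k3 = f(s_n + h/2, y_n + (h/2)·k2); k4 = f(s_n + h, y_n + h·k3); y_{n+1} = y_n + (h/6)·(k1 + 2k2 + 2k3 + k4).
s=0.000000, y=-0.800000:
  k1 = f(0.000000, -0.800000) = -0.290000
  k2 = f(0.235000, -0.868150) = -0.264033
  k3 = f(0.235000, -0.862048) = -0.260676
  k4 = f(0.470000, -0.922518) = -0.230485
  y ← -0.800000 + (0.47/6)·(k1 + 2k2 + 2k3 + k4) = -0.922976
s=0.470000, y=-0.922976:
  k1 = f(0.470000, -0.922976) = -0.230737
  k2 = f(0.705000, -0.977199) = -0.197109
  k3 = f(0.705000, -0.969296) = -0.192763
  k4 = f(0.940000, -1.013574) = -0.153666
  y ← -0.922976 + (0.47/6)·(k1 + 2k2 + 2k3 + k4) = -1.014167
y(0.94) ≈ -1.0142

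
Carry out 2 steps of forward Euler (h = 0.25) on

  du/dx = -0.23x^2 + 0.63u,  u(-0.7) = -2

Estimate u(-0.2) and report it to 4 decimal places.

Euler: u_{n+1} = u_n + h·f(x_n, u_n).
x=-0.700000, u=-2.000000: f=-1.372700 → u ← -2.000000 + 0.25·(-1.372700) = -2.343175
x=-0.450000, u=-2.343175: f=-1.522775 → u ← -2.343175 + 0.25·(-1.522775) = -2.723869
u(-0.2) ≈ -2.7239

-2.7239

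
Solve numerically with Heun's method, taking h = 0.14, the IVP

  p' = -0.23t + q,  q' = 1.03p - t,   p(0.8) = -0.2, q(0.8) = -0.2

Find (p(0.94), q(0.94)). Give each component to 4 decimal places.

Heun on (p,q): k1 = f(t_n, state_n); k2 = f(t_n + h, state_n + h·k1); state_{n+1} = state_n + (h/2)·(k1 + k2).
0.800000: (-0.200000, -0.200000)
  k1 = (-0.384000, -1.006000)
  predictor → (-0.253760, -0.340840)
  k2 = (-0.557040, -1.201373)
  → (-0.265873, -0.354516)
(p(0.94), q(0.94)) ≈ (-0.2659, -0.3545)

-0.2659, -0.3545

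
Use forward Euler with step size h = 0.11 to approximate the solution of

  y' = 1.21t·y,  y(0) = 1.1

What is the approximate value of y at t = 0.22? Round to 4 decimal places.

Euler: y_{n+1} = y_n + h·f(t_n, y_n).
t=0.000000, y=1.100000: f=0.000000 → y ← 1.100000 + 0.11·0.000000 = 1.100000
t=0.110000, y=1.100000: f=0.146410 → y ← 1.100000 + 0.11·0.146410 = 1.116105
y(0.22) ≈ 1.1161

1.1161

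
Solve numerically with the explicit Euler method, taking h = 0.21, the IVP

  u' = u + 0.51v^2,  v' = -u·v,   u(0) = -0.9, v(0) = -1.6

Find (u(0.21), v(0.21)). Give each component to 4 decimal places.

Euler on (u,v): u_{n+1} = u_n + h·u', v_{n+1} = v_n + h·v'.
0.000000: (-0.900000, -1.600000); f=(0.405600, -1.440000) → (-0.814824, -1.902400)
(u(0.21), v(0.21)) ≈ (-0.8148, -1.9024)

-0.8148, -1.9024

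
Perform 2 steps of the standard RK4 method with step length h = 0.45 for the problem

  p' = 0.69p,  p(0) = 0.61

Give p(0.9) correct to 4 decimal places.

RK4: k1 = f(x_n, p_n); k2 = f(x_n + h/2, p_n + (h/2)·k1); k3 = f(x_n + h/2, p_n + (h/2)·k2); k4 = f(x_n + h, p_n + h·k3); p_{n+1} = p_n + (h/6)·(k1 + 2k2 + 2k3 + k4).
x=0.000000, p=0.610000:
  k1 = f(0.000000, 0.610000) = 0.420900
  k2 = f(0.225000, 0.704703) = 0.486245
  k3 = f(0.225000, 0.719405) = 0.496389
  k4 = f(0.450000, 0.833375) = 0.575029
  p ← 0.610000 + (0.45/6)·(k1 + 2k2 + 2k3 + k4) = 0.832090
x=0.450000, p=0.832090:
  k1 = f(0.450000, 0.832090) = 0.574142
  k2 = f(0.675000, 0.961272) = 0.663278
  k3 = f(0.675000, 0.981327) = 0.677116
  k4 = f(0.900000, 1.136792) = 0.784386
  p ← 0.832090 + (0.45/6)·(k1 + 2k2 + 2k3 + k4) = 1.135038
p(0.9) ≈ 1.1350

1.1350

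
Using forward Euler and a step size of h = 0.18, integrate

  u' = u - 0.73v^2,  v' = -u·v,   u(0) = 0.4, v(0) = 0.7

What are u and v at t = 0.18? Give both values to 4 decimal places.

Euler on (u,v): u_{n+1} = u_n + h·u', v_{n+1} = v_n + h·v'.
0.000000: (0.400000, 0.700000); f=(0.042300, -0.280000) → (0.407614, 0.649600)
(u(0.18), v(0.18)) ≈ (0.4076, 0.6496)

0.4076, 0.6496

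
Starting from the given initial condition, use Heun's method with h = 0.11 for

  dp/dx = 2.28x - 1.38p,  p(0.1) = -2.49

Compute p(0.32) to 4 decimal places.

-1.7462

Heun: k1 = f(x_n, p_n); k2 = f(x_n + h, p_n + h·k1); p_{n+1} = p_n + (h/2)·(k1 + k2).
x=0.100000, p=-2.490000:
  k1 = f(0.100000, -2.490000) = 3.664200
  k2 = f(0.210000, -2.086938) = 3.358774
  p ← -2.490000 + (0.11/2)·(3.664200 + 3.358774) = -2.103736
x=0.210000, p=-2.103736:
  k1 = f(0.210000, -2.103736) = 3.381956
  k2 = f(0.320000, -1.731721) = 3.119375
  p ← -2.103736 + (0.11/2)·(3.381956 + 3.119375) = -1.746163
p(0.32) ≈ -1.7462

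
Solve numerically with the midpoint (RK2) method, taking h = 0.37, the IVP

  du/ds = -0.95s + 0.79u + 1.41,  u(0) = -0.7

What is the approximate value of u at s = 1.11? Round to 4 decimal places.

0.0315

Midpoint: k1 = f(s_n, u_n); k2 = f(s_n + h/2, u_n + (h/2)·k1); u_{n+1} = u_n + h·k2.
s=0.000000, u=-0.700000:
  k1 = f(0.000000, -0.700000) = 0.857000
  k2 = f(0.185000, -0.541455) = 0.806501
  u ← -0.700000 + 0.37·0.806501 = -0.401595
s=0.370000, u=-0.401595:
  k1 = f(0.370000, -0.401595) = 0.741240
  k2 = f(0.555000, -0.264465) = 0.673822
  u ← -0.401595 + 0.37·0.673822 = -0.152281
s=0.740000, u=-0.152281:
  k1 = f(0.740000, -0.152281) = 0.586698
  k2 = f(0.925000, -0.043741) = 0.496694
  u ← -0.152281 + 0.37·0.496694 = 0.031496
u(1.11) ≈ 0.0315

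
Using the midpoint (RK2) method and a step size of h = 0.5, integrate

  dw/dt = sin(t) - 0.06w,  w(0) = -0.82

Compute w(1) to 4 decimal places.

-0.3150

Midpoint: k1 = f(t_n, w_n); k2 = f(t_n + h/2, w_n + (h/2)·k1); w_{n+1} = w_n + h·k2.
t=0.000000, w=-0.820000:
  k1 = f(0.000000, -0.820000) = 0.049200
  k2 = f(0.250000, -0.807700) = 0.295866
  w ← -0.820000 + 0.5·0.295866 = -0.672067
t=0.500000, w=-0.672067:
  k1 = f(0.500000, -0.672067) = 0.519750
  k2 = f(0.750000, -0.542130) = 0.714167
  w ← -0.672067 + 0.5·0.714167 = -0.314984
w(1) ≈ -0.3150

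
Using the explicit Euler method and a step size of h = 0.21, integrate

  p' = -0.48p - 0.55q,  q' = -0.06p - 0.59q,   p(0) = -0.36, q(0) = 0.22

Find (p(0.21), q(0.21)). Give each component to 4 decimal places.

Euler on (p,q): p_{n+1} = p_n + h·p', q_{n+1} = q_n + h·q'.
0.000000: (-0.360000, 0.220000); f=(0.051800, -0.108200) → (-0.349122, 0.197278)
(p(0.21), q(0.21)) ≈ (-0.3491, 0.1973)

-0.3491, 0.1973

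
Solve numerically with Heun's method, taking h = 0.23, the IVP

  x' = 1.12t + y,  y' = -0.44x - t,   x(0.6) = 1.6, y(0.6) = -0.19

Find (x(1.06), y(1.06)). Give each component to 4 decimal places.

1.7876, -0.9167

Heun on (x,y): k1 = f(t_n, state_n); k2 = f(t_n + h, state_n + h·k1); state_{n+1} = state_n + (h/2)·(k1 + k2).
0.600000: (1.600000, -0.190000)
  k1 = (0.482000, -1.304000)
  predictor → (1.710860, -0.489920)
  k2 = (0.439680, -1.582778)
  → (1.705993, -0.521980)
0.830000: (1.705993, -0.521980)
  k1 = (0.407620, -1.580637)
  predictor → (1.799746, -0.885526)
  k2 = (0.301674, -1.851888)
  → (1.787562, -0.916720)
(x(1.06), y(1.06)) ≈ (1.7876, -0.9167)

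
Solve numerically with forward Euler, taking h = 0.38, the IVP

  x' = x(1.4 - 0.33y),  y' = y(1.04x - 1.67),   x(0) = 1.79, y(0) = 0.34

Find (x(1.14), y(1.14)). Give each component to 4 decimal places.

5.8131, 0.9996

Euler on (x,y): x_{n+1} = x_n + h·x', y_{n+1} = y_n + h·y'.
0.000000: (1.790000, 0.340000); f=(2.305162, 0.065144) → (2.665962, 0.364755)
0.380000: (2.665962, 0.364755); f=(3.411447, 0.402179) → (3.962311, 0.517583)
0.760000: (3.962311, 0.517583); f=(4.870464, 1.268493) → (5.813088, 0.999610)
(x(1.14), y(1.14)) ≈ (5.8131, 0.9996)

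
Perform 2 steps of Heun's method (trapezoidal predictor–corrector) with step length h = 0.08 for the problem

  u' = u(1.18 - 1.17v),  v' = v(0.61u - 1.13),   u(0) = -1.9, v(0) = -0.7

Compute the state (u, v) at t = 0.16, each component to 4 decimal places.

Heun on (u,v): k1 = f(t_n, state_n); k2 = f(t_n + h, state_n + h·k1); state_{n+1} = state_n + (h/2)·(k1 + k2).
0.000000: (-1.900000, -0.700000)
  k1 = (-3.798100, 1.602300)
  predictor → (-2.203848, -0.571816)
  k2 = (-4.074969, 1.414871)
  → (-2.214923, -0.579313)
0.080000: (-2.214923, -0.579313)
  k1 = (-4.114876, 1.437336)
  predictor → (-2.544113, -0.464326)
  k2 = (-4.384172, 1.245281)
  → (-2.554885, -0.472008)
(u(0.16), v(0.16)) ≈ (-2.5549, -0.4720)

-2.5549, -0.4720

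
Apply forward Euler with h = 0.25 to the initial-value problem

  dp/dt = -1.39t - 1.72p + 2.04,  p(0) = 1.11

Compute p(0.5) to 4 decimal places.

1.0745

Euler: p_{n+1} = p_n + h·f(t_n, p_n).
t=0.000000, p=1.110000: f=0.130800 → p ← 1.110000 + 0.25·0.130800 = 1.142700
t=0.250000, p=1.142700: f=-0.272944 → p ← 1.142700 + 0.25·(-0.272944) = 1.074464
p(0.5) ≈ 1.0745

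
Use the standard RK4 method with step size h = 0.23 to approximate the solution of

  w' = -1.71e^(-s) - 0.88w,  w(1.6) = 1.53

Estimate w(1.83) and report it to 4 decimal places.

1.1857

RK4: k1 = f(s_n, w_n); k2 = f(s_n + h/2, w_n + (h/2)·k1); k3 = f(s_n + h/2, w_n + (h/2)·k2); k4 = f(s_n + h, w_n + h·k3); w_{n+1} = w_n + (h/6)·(k1 + 2k2 + 2k3 + k4).
s=1.600000, w=1.530000:
  k1 = f(1.600000, 1.530000) = -1.691643
  k2 = f(1.715000, 1.335461) = -1.482944
  k3 = f(1.715000, 1.359461) = -1.504064
  k4 = f(1.830000, 1.184065) = -1.316285
  w ← 1.530000 + (0.23/6)·(k1 + 2k2 + 2k3 + k4) = 1.185692
w(1.83) ≈ 1.1857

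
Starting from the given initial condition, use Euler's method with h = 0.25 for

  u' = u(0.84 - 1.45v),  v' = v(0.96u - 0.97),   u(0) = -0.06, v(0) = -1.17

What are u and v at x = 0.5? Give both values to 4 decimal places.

-0.1495, -0.6381

Euler on (u,v): u_{n+1} = u_n + h·u', v_{n+1} = v_n + h·v'.
0.000000: (-0.060000, -1.170000); f=(-0.152190, 1.202292) → (-0.098047, -0.869427)
0.250000: (-0.098047, -0.869427); f=(-0.205965, 0.925180) → (-0.149539, -0.638132)
(u(0.5), v(0.5)) ≈ (-0.1495, -0.6381)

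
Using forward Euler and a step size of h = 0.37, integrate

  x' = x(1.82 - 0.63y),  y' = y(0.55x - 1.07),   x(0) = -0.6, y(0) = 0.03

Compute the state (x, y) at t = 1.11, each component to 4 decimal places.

-2.7919, 0.0015

Euler on (x,y): x_{n+1} = x_n + h·x', y_{n+1} = y_n + h·y'.
0.000000: (-0.600000, 0.030000); f=(-1.080660, -0.042000) → (-0.999844, 0.014460)
0.370000: (-0.999844, 0.014460); f=(-1.810608, -0.023424) → (-1.669769, 0.005793)
0.740000: (-1.669769, 0.005793); f=(-3.032886, -0.011519) → (-2.791937, 0.001531)
(x(1.11), y(1.11)) ≈ (-2.7919, 0.0015)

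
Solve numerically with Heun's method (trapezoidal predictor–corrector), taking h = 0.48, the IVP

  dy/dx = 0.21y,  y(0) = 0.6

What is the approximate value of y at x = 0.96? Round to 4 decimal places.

Heun: k1 = f(x_n, y_n); k2 = f(x_n + h, y_n + h·k1); y_{n+1} = y_n + (h/2)·(k1 + k2).
x=0.000000, y=0.600000:
  k1 = f(0.000000, 0.600000) = 0.126000
  k2 = f(0.480000, 0.660480) = 0.138701
  y ← 0.600000 + (0.48/2)·(0.126000 + 0.138701) = 0.663528
x=0.480000, y=0.663528:
  k1 = f(0.480000, 0.663528) = 0.139341
  k2 = f(0.960000, 0.730412) = 0.153386
  y ← 0.663528 + (0.48/2)·(0.139341 + 0.153386) = 0.733783
y(0.96) ≈ 0.7338

0.7338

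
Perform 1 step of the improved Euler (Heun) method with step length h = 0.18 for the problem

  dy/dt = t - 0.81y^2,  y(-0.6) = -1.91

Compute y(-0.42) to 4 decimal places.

-2.7417

Heun: k1 = f(t_n, y_n); k2 = f(t_n + h, y_n + h·k1); y_{n+1} = y_n + (h/2)·(k1 + k2).
t=-0.600000, y=-1.910000:
  k1 = f(-0.600000, -1.910000) = -3.554961
  k2 = f(-0.420000, -2.549893) = -5.686583
  y ← -1.910000 + (0.18/2)·(-3.554961 + (-5.686583)) = -2.741739
y(-0.42) ≈ -2.7417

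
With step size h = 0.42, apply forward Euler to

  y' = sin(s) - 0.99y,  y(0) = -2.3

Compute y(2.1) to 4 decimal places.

Euler: y_{n+1} = y_n + h·f(s_n, y_n).
s=0.000000, y=-2.300000: f=2.277000 → y ← -2.300000 + 0.42·2.277000 = -1.343660
s=0.420000, y=-1.343660: f=1.737984 → y ← -1.343660 + 0.42·1.737984 = -0.613707
s=0.840000, y=-0.613707: f=1.352213 → y ← -0.613707 + 0.42·1.352213 = -0.045777
s=1.260000, y=-0.045777: f=0.997410 → y ← -0.045777 + 0.42·0.997410 = 0.373135
s=1.680000, y=0.373135: f=0.624640 → y ← 0.373135 + 0.42·0.624640 = 0.635483
y(2.1) ≈ 0.6355

0.6355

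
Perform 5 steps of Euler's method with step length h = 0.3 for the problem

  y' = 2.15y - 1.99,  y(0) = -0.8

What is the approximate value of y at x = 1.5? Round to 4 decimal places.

Euler: y_{n+1} = y_n + h·f(x_n, y_n).
x=0.000000, y=-0.800000: f=-3.710000 → y ← -0.800000 + 0.3·(-3.710000) = -1.913000
x=0.300000, y=-1.913000: f=-6.102950 → y ← -1.913000 + 0.3·(-6.102950) = -3.743885
x=0.600000, y=-3.743885: f=-10.039353 → y ← -3.743885 + 0.3·(-10.039353) = -6.755691
x=0.900000, y=-6.755691: f=-16.514735 → y ← -6.755691 + 0.3·(-16.514735) = -11.710111
x=1.200000, y=-11.710111: f=-27.166740 → y ← -11.710111 + 0.3·(-27.166740) = -19.860133
y(1.5) ≈ -19.8601

-19.8601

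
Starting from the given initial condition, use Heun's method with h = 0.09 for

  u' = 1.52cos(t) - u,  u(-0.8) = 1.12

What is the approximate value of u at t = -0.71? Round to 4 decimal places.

1.1190

Heun: k1 = f(t_n, u_n); k2 = f(t_n + h, u_n + h·k1); u_{n+1} = u_n + (h/2)·(k1 + k2).
t=-0.800000, u=1.120000:
  k1 = f(-0.800000, 1.120000) = -0.061006
  k2 = f(-0.710000, 1.114509) = 0.038201
  u ← 1.120000 + (0.09/2)·(-0.061006 + 0.038201) = 1.118974
u(-0.71) ≈ 1.1190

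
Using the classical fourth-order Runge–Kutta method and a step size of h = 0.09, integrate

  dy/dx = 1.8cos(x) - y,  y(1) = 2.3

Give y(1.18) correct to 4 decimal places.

2.0574

RK4: k1 = f(x_n, y_n); k2 = f(x_n + h/2, y_n + (h/2)·k1); k3 = f(x_n + h/2, y_n + (h/2)·k2); k4 = f(x_n + h, y_n + h·k3); y_{n+1} = y_n + (h/6)·(k1 + 2k2 + 2k3 + k4).
x=1.000000, y=2.300000:
  k1 = f(1.000000, 2.300000) = -1.327456
  k2 = f(1.045000, 2.240264) = -1.336841
  k3 = f(1.045000, 2.239842) = -1.336419
  k4 = f(1.090000, 2.179722) = -1.347249
  y ← 2.300000 + (0.09/6)·(k1 + 2k2 + 2k3 + k4) = 2.179682
x=1.090000, y=2.179682:
  k1 = f(1.090000, 2.179682) = -1.347208
  k2 = f(1.135000, 2.119057) = -1.359219
  k3 = f(1.135000, 2.118517) = -1.358678
  k4 = f(1.180000, 2.057401) = -1.371736
  y ← 2.179682 + (0.09/6)·(k1 + 2k2 + 2k3 + k4) = 2.057361
y(1.18) ≈ 2.0574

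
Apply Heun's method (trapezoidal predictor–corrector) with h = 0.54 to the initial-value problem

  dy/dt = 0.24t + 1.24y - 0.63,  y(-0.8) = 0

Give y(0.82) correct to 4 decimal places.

Heun: k1 = f(t_n, y_n); k2 = f(t_n + h, y_n + h·k1); y_{n+1} = y_n + (h/2)·(k1 + k2).
t=-0.800000, y=0.000000:
  k1 = f(-0.800000, 0.000000) = -0.822000
  k2 = f(-0.260000, -0.443880) = -1.242811
  y ← 0.000000 + (0.54/2)·(-0.822000 + (-1.242811)) = -0.557499
t=-0.260000, y=-0.557499:
  k1 = f(-0.260000, -0.557499) = -1.383699
  k2 = f(0.280000, -1.304696) = -2.180623
  y ← -0.557499 + (0.54/2)·(-1.383699 + (-2.180623)) = -1.519866
t=0.280000, y=-1.519866:
  k1 = f(0.280000, -1.519866) = -2.447434
  k2 = f(0.820000, -2.841480) = -3.956636
  y ← -1.519866 + (0.54/2)·(-2.447434 + (-3.956636)) = -3.248965
y(0.82) ≈ -3.2490

-3.2490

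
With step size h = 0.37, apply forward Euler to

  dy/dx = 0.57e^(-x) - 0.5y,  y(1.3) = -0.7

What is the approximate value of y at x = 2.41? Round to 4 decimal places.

Euler: y_{n+1} = y_n + h·f(x_n, y_n).
x=1.300000, y=-0.700000: f=0.505343 → y ← -0.700000 + 0.37·0.505343 = -0.513023
x=1.670000, y=-0.513023: f=0.363812 → y ← -0.513023 + 0.37·0.363812 = -0.378412
x=2.040000, y=-0.378412: f=0.263323 → y ← -0.378412 + 0.37·0.263323 = -0.280983
y(2.41) ≈ -0.2810

-0.2810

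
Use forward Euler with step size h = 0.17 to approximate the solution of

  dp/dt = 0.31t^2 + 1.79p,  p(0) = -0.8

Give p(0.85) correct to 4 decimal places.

-2.9638

Euler: p_{n+1} = p_n + h·f(t_n, p_n).
t=0.000000, p=-0.800000: f=-1.432000 → p ← -0.800000 + 0.17·(-1.432000) = -1.043440
t=0.170000, p=-1.043440: f=-1.858799 → p ← -1.043440 + 0.17·(-1.858799) = -1.359436
t=0.340000, p=-1.359436: f=-2.397554 → p ← -1.359436 + 0.17·(-2.397554) = -1.767020
t=0.510000, p=-1.767020: f=-3.082335 → p ← -1.767020 + 0.17·(-3.082335) = -2.291017
t=0.680000, p=-2.291017: f=-3.957576 → p ← -2.291017 + 0.17·(-3.957576) = -2.963805
p(0.85) ≈ -2.9638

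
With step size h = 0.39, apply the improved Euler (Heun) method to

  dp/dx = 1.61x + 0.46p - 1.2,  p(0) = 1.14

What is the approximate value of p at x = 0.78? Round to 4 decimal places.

Heun: k1 = f(x_n, p_n); k2 = f(x_n + h, p_n + h·k1); p_{n+1} = p_n + (h/2)·(k1 + k2).
x=0.000000, p=1.140000:
  k1 = f(0.000000, 1.140000) = -0.675600
  k2 = f(0.390000, 0.876516) = -0.168903
  p ← 1.140000 + (0.39/2)·(-0.675600 + (-0.168903)) = 0.975322
x=0.390000, p=0.975322:
  k1 = f(0.390000, 0.975322) = -0.123452
  k2 = f(0.780000, 0.927176) = 0.482301
  p ← 0.975322 + (0.39/2)·(-0.123452 + 0.482301) = 1.045298
p(0.78) ≈ 1.0453

1.0453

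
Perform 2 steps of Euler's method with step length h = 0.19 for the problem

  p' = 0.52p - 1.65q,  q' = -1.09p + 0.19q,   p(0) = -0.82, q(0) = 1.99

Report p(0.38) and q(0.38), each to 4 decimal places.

-2.3752, 2.6280

Euler on (p,q): p_{n+1} = p_n + h·p', q_{n+1} = q_n + h·q'.
0.000000: (-0.820000, 1.990000); f=(-3.709900, 1.271900) → (-1.524881, 2.231661)
0.190000: (-1.524881, 2.231661); f=(-4.475179, 2.086136) → (-2.375165, 2.628027)
(p(0.38), q(0.38)) ≈ (-2.3752, 2.6280)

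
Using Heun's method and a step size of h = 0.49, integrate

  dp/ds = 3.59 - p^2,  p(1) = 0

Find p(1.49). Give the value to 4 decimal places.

1.0010

Heun: k1 = f(s_n, p_n); k2 = f(s_n + h, p_n + h·k1); p_{n+1} = p_n + (h/2)·(k1 + k2).
s=1.000000, p=0.000000:
  k1 = f(1.000000, 0.000000) = 3.590000
  k2 = f(1.490000, 1.759100) = 0.495567
  p ← 0.000000 + (0.49/2)·(3.590000 + 0.495567) = 1.000964
p(1.49) ≈ 1.0010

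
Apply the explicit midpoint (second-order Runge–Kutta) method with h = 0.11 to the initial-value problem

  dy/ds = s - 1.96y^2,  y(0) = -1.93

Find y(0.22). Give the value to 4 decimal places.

Midpoint: k1 = f(s_n, y_n); k2 = f(s_n + h/2, y_n + (h/2)·k1); y_{n+1} = y_n + h·k2.
s=0.000000, y=-1.930000:
  k1 = f(0.000000, -1.930000) = -7.300804
  k2 = f(0.055000, -2.331544) = -10.599753
  y ← -1.930000 + 0.11·(-10.599753) = -3.095973
s=0.110000, y=-3.095973:
  k1 = f(0.110000, -3.095973) = -18.676694
  k2 = f(0.165000, -4.123191) = -33.156379
  y ← -3.095973 + 0.11·(-33.156379) = -6.743175
y(0.22) ≈ -6.7432

-6.7432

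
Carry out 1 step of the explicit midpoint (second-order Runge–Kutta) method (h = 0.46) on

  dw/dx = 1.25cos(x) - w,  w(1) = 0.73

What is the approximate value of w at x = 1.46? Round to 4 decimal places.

0.5922

Midpoint: k1 = f(x_n, w_n); k2 = f(x_n + h/2, w_n + (h/2)·k1); w_{n+1} = w_n + h·k2.
x=1.000000, w=0.730000:
  k1 = f(1.000000, 0.730000) = -0.054622
  k2 = f(1.230000, 0.717437) = -0.299640
  w ← 0.730000 + 0.46·(-0.299640) = 0.592166
w(1.46) ≈ 0.5922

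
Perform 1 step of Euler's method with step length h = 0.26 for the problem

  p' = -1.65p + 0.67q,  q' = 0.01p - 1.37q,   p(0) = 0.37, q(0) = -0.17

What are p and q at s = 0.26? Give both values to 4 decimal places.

Euler on (p,q): p_{n+1} = p_n + h·p', q_{n+1} = q_n + h·q'.
0.000000: (0.370000, -0.170000); f=(-0.724400, 0.236600) → (0.181656, -0.108484)
(p(0.26), q(0.26)) ≈ (0.1817, -0.1085)

0.1817, -0.1085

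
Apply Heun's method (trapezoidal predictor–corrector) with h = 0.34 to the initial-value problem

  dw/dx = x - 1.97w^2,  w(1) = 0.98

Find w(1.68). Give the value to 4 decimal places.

Heun: k1 = f(x_n, w_n); k2 = f(x_n + h, w_n + h·k1); w_{n+1} = w_n + (h/2)·(k1 + k2).
x=1.000000, w=0.980000:
  k1 = f(1.000000, 0.980000) = -0.891988
  k2 = f(1.340000, 0.676724) = 0.437828
  w ← 0.980000 + (0.34/2)·(-0.891988 + 0.437828) = 0.902793
x=1.340000, w=0.902793:
  k1 = f(1.340000, 0.902793) = -0.265618
  k2 = f(1.680000, 0.812482) = 0.379548
  w ← 0.902793 + (0.34/2)·(-0.265618 + 0.379548) = 0.922161
w(1.68) ≈ 0.9222

0.9222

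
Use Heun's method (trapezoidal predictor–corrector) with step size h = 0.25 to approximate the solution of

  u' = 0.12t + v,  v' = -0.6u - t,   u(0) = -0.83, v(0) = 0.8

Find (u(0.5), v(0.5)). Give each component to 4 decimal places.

Heun on (u,v): k1 = f(t_n, state_n); k2 = f(t_n + h, state_n + h·k1); state_{n+1} = state_n + (h/2)·(k1 + k2).
0.000000: (-0.830000, 0.800000)
  k1 = (0.800000, 0.498000)
  predictor → (-0.630000, 0.924500)
  k2 = (0.954500, 0.128000)
  → (-0.610687, 0.878250)
0.250000: (-0.610687, 0.878250)
  k1 = (0.908250, 0.116412)
  predictor → (-0.383625, 0.907353)
  k2 = (0.967353, -0.269825)
  → (-0.376237, 0.859073)
(u(0.5), v(0.5)) ≈ (-0.3762, 0.8591)

-0.3762, 0.8591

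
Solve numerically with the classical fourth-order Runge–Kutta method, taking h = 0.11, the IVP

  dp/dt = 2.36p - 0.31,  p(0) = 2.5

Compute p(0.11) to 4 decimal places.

3.2021

RK4: k1 = f(t_n, p_n); k2 = f(t_n + h/2, p_n + (h/2)·k1); k3 = f(t_n + h/2, p_n + (h/2)·k2); k4 = f(t_n + h, p_n + h·k3); p_{n+1} = p_n + (h/6)·(k1 + 2k2 + 2k3 + k4).
t=0.000000, p=2.500000:
  k1 = f(0.000000, 2.500000) = 5.590000
  k2 = f(0.055000, 2.807450) = 6.315582
  k3 = f(0.055000, 2.847357) = 6.409763
  k4 = f(0.110000, 3.205074) = 7.253974
  p ← 2.500000 + (0.11/6)·(k1 + 2k2 + 2k3 + k4) = 3.202069
p(0.11) ≈ 3.2021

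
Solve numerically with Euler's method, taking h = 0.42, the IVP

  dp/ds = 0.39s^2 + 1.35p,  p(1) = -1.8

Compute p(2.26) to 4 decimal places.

-5.4516

Euler: p_{n+1} = p_n + h·f(s_n, p_n).
s=1.000000, p=-1.800000: f=-2.040000 → p ← -1.800000 + 0.42·(-2.040000) = -2.656800
s=1.420000, p=-2.656800: f=-2.800284 → p ← -2.656800 + 0.42·(-2.800284) = -3.832919
s=1.840000, p=-3.832919: f=-3.854057 → p ← -3.832919 + 0.42·(-3.854057) = -5.451623
p(2.26) ≈ -5.4516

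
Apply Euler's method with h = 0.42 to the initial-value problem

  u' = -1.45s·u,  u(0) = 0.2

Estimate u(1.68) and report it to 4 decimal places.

Euler: u_{n+1} = u_n + h·f(s_n, u_n).
s=0.000000, u=0.200000: f=0.000000 → u ← 0.200000 + 0.42·0.000000 = 0.200000
s=0.420000, u=0.200000: f=-0.121800 → u ← 0.200000 + 0.42·(-0.121800) = 0.148844
s=0.840000, u=0.148844: f=-0.181292 → u ← 0.148844 + 0.42·(-0.181292) = 0.072701
s=1.260000, u=0.072701: f=-0.132825 → u ← 0.072701 + 0.42·(-0.132825) = 0.016915
u(1.68) ≈ 0.0169

0.0169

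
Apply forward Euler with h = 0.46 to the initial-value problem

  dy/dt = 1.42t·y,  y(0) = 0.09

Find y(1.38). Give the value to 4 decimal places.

0.1874

Euler: y_{n+1} = y_n + h·f(t_n, y_n).
t=0.000000, y=0.090000: f=0.000000 → y ← 0.090000 + 0.46·0.000000 = 0.090000
t=0.460000, y=0.090000: f=0.058788 → y ← 0.090000 + 0.46·0.058788 = 0.117042
t=0.920000, y=0.117042: f=0.152904 → y ← 0.117042 + 0.46·0.152904 = 0.187378
y(1.38) ≈ 0.1874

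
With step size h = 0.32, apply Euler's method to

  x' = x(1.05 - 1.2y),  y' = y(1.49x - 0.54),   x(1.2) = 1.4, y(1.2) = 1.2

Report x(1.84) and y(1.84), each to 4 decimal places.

Euler on (x,y): x_{n+1} = x_n + h·x', y_{n+1} = y_n + h·y'.
1.200000: (1.400000, 1.200000); f=(-0.546000, 1.855200) → (1.225280, 1.793664)
1.520000: (1.225280, 1.793664); f=(-1.350745, 2.306055) → (0.793042, 2.531602)
(x(1.84), y(1.84)) ≈ (0.7930, 2.5316)

0.7930, 2.5316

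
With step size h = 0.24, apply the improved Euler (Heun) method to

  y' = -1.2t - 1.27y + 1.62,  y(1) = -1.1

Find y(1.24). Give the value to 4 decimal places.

-0.7649

Heun: k1 = f(t_n, y_n); k2 = f(t_n + h, y_n + h·k1); y_{n+1} = y_n + (h/2)·(k1 + k2).
t=1.000000, y=-1.100000:
  k1 = f(1.000000, -1.100000) = 1.817000
  k2 = f(1.240000, -0.663920) = 0.975178
  y ← -1.100000 + (0.24/2)·(1.817000 + 0.975178) = -0.764939
y(1.24) ≈ -0.7649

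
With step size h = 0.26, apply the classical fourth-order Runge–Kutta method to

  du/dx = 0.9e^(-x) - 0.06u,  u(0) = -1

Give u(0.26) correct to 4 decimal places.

-0.7801

RK4: k1 = f(x_n, u_n); k2 = f(x_n + h/2, u_n + (h/2)·k1); k3 = f(x_n + h/2, u_n + (h/2)·k2); k4 = f(x_n + h, u_n + h·k3); u_{n+1} = u_n + (h/6)·(k1 + 2k2 + 2k3 + k4).
x=0.000000, u=-1.000000:
  k1 = f(0.000000, -1.000000) = 0.960000
  k2 = f(0.130000, -0.875200) = 0.842798
  k3 = f(0.130000, -0.890436) = 0.843712
  k4 = f(0.260000, -0.780635) = 0.740785
  u ← -1.000000 + (0.26/6)·(k1 + 2k2 + 2k3 + k4) = -0.780135
u(0.26) ≈ -0.7801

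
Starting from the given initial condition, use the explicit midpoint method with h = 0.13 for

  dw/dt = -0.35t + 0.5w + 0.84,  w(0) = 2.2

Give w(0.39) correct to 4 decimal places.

Midpoint: k1 = f(t_n, w_n); k2 = f(t_n + h/2, w_n + (h/2)·k1); w_{n+1} = w_n + h·k2.
t=0.000000, w=2.200000:
  k1 = f(0.000000, 2.200000) = 1.940000
  k2 = f(0.065000, 2.326100) = 1.980300
  w ← 2.200000 + 0.13·1.980300 = 2.457439
t=0.130000, w=2.457439:
  k1 = f(0.130000, 2.457439) = 2.023220
  k2 = f(0.195000, 2.588948) = 2.066224
  w ← 2.457439 + 0.13·2.066224 = 2.726048
t=0.260000, w=2.726048:
  k1 = f(0.260000, 2.726048) = 2.112024
  k2 = f(0.325000, 2.863330) = 2.157915
  w ← 2.726048 + 0.13·2.157915 = 3.006577
w(0.39) ≈ 3.0066

3.0066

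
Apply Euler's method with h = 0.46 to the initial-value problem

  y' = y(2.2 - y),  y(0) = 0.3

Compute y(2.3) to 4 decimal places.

2.1849

Euler: y_{n+1} = y_n + h·f(s_n, y_n).
s=0.000000, y=0.300000: f=0.570000 → y ← 0.300000 + 0.46·0.570000 = 0.562200
s=0.460000, y=0.562200: f=0.920771 → y ← 0.562200 + 0.46·0.920771 = 0.985755
s=0.920000, y=0.985755: f=1.196948 → y ← 0.985755 + 0.46·1.196948 = 1.536351
s=1.380000, y=1.536351: f=1.019598 → y ← 1.536351 + 0.46·1.019598 = 2.005366
s=1.840000, y=2.005366: f=0.390313 → y ← 2.005366 + 0.46·0.390313 = 2.184910
y(2.3) ≈ 2.1849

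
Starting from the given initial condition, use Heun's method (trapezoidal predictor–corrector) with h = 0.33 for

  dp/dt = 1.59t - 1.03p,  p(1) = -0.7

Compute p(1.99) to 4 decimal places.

1.2976

Heun: k1 = f(t_n, p_n); k2 = f(t_n + h, p_n + h·k1); p_{n+1} = p_n + (h/2)·(k1 + k2).
t=1.000000, p=-0.700000:
  k1 = f(1.000000, -0.700000) = 2.311000
  k2 = f(1.330000, 0.062630) = 2.050191
  p ← -0.700000 + (0.33/2)·(2.311000 + 2.050191) = 0.019597
t=1.330000, p=0.019597:
  k1 = f(1.330000, 0.019597) = 2.094516
  k2 = f(1.660000, 0.710787) = 1.907290
  p ← 0.019597 + (0.33/2)·(2.094516 + 1.907290) = 0.679894
t=1.660000, p=0.679894:
  k1 = f(1.660000, 0.679894) = 1.939109
  k2 = f(1.990000, 1.319800) = 1.804706
  p ← 0.679894 + (0.33/2)·(1.939109 + 1.804706) = 1.297624
p(1.99) ≈ 1.2976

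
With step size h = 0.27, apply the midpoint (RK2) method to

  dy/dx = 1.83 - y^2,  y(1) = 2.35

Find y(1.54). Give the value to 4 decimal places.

Midpoint: k1 = f(x_n, y_n); k2 = f(x_n + h/2, y_n + (h/2)·k1); y_{n+1} = y_n + h·k2.
x=1.000000, y=2.350000:
  k1 = f(1.000000, 2.350000) = -3.692500
  k2 = f(1.135000, 1.851512) = -1.598099
  y ← 2.350000 + 0.27·(-1.598099) = 1.918513
x=1.270000, y=1.918513:
  k1 = f(1.270000, 1.918513) = -1.850694
  k2 = f(1.405000, 1.668670) = -0.954459
  y ← 1.918513 + 0.27·(-0.954459) = 1.660810
y(1.54) ≈ 1.6608

1.6608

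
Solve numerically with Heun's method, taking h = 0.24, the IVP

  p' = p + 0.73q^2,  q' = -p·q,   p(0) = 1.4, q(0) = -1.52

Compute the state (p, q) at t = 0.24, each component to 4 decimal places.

2.1165, -1.0054

Heun on (p,q): k1 = f(t_n, state_n); k2 = f(t_n + h, state_n + h·k1); state_{n+1} = state_n + (h/2)·(k1 + k2).
0.000000: (1.400000, -1.520000)
  k1 = (3.086592, 2.128000)
  predictor → (2.140782, -1.009280)
  k2 = (2.884394, 2.160649)
  → (2.116518, -1.005362)
(p(0.24), q(0.24)) ≈ (2.1165, -1.0054)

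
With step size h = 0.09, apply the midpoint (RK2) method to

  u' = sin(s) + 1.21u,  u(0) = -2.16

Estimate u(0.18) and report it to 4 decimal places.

Midpoint: k1 = f(s_n, u_n); k2 = f(s_n + h/2, u_n + (h/2)·k1); u_{n+1} = u_n + h·k2.
s=0.000000, u=-2.160000:
  k1 = f(0.000000, -2.160000) = -2.613600
  k2 = f(0.045000, -2.277612) = -2.710926
  u ← -2.160000 + 0.09·(-2.710926) = -2.403983
s=0.090000, u=-2.403983:
  k1 = f(0.090000, -2.403983) = -2.818941
  k2 = f(0.135000, -2.530836) = -2.927721
  u ← -2.403983 + 0.09·(-2.927721) = -2.667478
u(0.18) ≈ -2.6675

-2.6675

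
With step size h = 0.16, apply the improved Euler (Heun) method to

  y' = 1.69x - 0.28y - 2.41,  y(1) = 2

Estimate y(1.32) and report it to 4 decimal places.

1.6930

Heun: k1 = f(x_n, y_n); k2 = f(x_n + h, y_n + h·k1); y_{n+1} = y_n + (h/2)·(k1 + k2).
x=1.000000, y=2.000000:
  k1 = f(1.000000, 2.000000) = -1.280000
  k2 = f(1.160000, 1.795200) = -0.952256
  y ← 2.000000 + (0.16/2)·(-1.280000 + (-0.952256)) = 1.821420
x=1.160000, y=1.821420:
  k1 = f(1.160000, 1.821420) = -0.959597
  k2 = f(1.320000, 1.667884) = -0.646207
  y ← 1.821420 + (0.16/2)·(-0.959597 + (-0.646207)) = 1.692955
y(1.32) ≈ 1.6930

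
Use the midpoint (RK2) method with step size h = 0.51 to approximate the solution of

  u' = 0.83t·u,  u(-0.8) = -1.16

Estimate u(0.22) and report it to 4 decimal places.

Midpoint: k1 = f(t_n, u_n); k2 = f(t_n + h/2, u_n + (h/2)·k1); u_{n+1} = u_n + h·k2.
t=-0.800000, u=-1.160000:
  k1 = f(-0.800000, -1.160000) = 0.770240
  k2 = f(-0.545000, -0.963589) = 0.435879
  u ← -1.160000 + 0.51·0.435879 = -0.937702
t=-0.290000, u=-0.937702:
  k1 = f(-0.290000, -0.937702) = 0.225705
  k2 = f(-0.035000, -0.880147) = 0.025568
  u ← -0.937702 + 0.51·0.025568 = -0.924662
u(0.22) ≈ -0.9247

-0.9247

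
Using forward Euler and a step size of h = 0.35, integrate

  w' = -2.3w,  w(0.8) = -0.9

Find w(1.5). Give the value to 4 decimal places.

-0.0342

Euler: w_{n+1} = w_n + h·f(x_n, w_n).
x=0.800000, w=-0.900000: f=2.070000 → w ← -0.900000 + 0.35·2.070000 = -0.175500
x=1.150000, w=-0.175500: f=0.403650 → w ← -0.175500 + 0.35·0.403650 = -0.034223
w(1.5) ≈ -0.0342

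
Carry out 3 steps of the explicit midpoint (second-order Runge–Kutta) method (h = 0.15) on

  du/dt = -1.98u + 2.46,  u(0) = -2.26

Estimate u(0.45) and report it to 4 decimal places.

Midpoint: k1 = f(t_n, u_n); k2 = f(t_n + h/2, u_n + (h/2)·k1); u_{n+1} = u_n + h·k2.
t=0.000000, u=-2.260000:
  k1 = f(0.000000, -2.260000) = 6.934800
  k2 = f(0.075000, -1.739890) = 5.904982
  u ← -2.260000 + 0.15·5.904982 = -1.374253
t=0.150000, u=-1.374253:
  k1 = f(0.150000, -1.374253) = 5.181020
  k2 = f(0.225000, -0.985676) = 4.411639
  u ← -1.374253 + 0.15·4.411639 = -0.712507
t=0.300000, u=-0.712507:
  k1 = f(0.300000, -0.712507) = 3.870764
  k2 = f(0.375000, -0.422200) = 3.295955
  u ← -0.712507 + 0.15·3.295955 = -0.218114
u(0.45) ≈ -0.2181

-0.2181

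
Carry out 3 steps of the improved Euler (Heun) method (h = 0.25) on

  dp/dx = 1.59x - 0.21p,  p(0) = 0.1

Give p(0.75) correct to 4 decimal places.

0.5124

Heun: k1 = f(x_n, p_n); k2 = f(x_n + h, p_n + h·k1); p_{n+1} = p_n + (h/2)·(k1 + k2).
x=0.000000, p=0.100000:
  k1 = f(0.000000, 0.100000) = -0.021000
  k2 = f(0.250000, 0.094750) = 0.377603
  p ← 0.100000 + (0.25/2)·(-0.021000 + 0.377603) = 0.144575
x=0.250000, p=0.144575:
  k1 = f(0.250000, 0.144575) = 0.367139
  k2 = f(0.500000, 0.236360) = 0.745364
  p ← 0.144575 + (0.25/2)·(0.367139 + 0.745364) = 0.283638
x=0.500000, p=0.283638:
  k1 = f(0.500000, 0.283638) = 0.735436
  k2 = f(0.750000, 0.467497) = 1.094326
  p ← 0.283638 + (0.25/2)·(0.735436 + 1.094326) = 0.512358
p(0.75) ≈ 0.5124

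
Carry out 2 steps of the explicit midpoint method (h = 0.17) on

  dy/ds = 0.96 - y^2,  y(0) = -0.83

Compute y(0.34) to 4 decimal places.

Midpoint: k1 = f(s_n, y_n); k2 = f(s_n + h/2, y_n + (h/2)·k1); y_{n+1} = y_n + h·k2.
s=0.000000, y=-0.830000:
  k1 = f(0.000000, -0.830000) = 0.271100
  k2 = f(0.085000, -0.806956) = 0.308821
  y ← -0.830000 + 0.17·0.308821 = -0.777500
s=0.170000, y=-0.777500:
  k1 = f(0.170000, -0.777500) = 0.355493
  k2 = f(0.255000, -0.747283) = 0.401567
  y ← -0.777500 + 0.17·0.401567 = -0.709234
y(0.34) ≈ -0.7092

-0.7092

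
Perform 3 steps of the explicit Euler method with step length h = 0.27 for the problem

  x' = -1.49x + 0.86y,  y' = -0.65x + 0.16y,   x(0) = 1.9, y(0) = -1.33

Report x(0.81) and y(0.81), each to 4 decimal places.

Euler on (x,y): x_{n+1} = x_n + h·x', y_{n+1} = y_n + h·y'.
0.000000: (1.900000, -1.330000); f=(-3.974800, -1.447800) → (0.826804, -1.720906)
0.270000: (0.826804, -1.720906); f=(-2.711917, -0.812768) → (0.094586, -1.940353)
0.540000: (0.094586, -1.940353); f=(-1.809637, -0.371938) → (-0.394016, -2.040776)
(x(0.81), y(0.81)) ≈ (-0.3940, -2.0408)

-0.3940, -2.0408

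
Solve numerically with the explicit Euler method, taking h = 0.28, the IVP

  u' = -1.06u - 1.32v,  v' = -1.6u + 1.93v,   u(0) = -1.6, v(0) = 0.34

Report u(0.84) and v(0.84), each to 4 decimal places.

-1.8543, 4.4062

Euler on (u,v): u_{n+1} = u_n + h·u', v_{n+1} = v_n + h·v'.
0.000000: (-1.600000, 0.340000); f=(1.247200, 3.216200) → (-1.250784, 1.240536)
0.280000: (-1.250784, 1.240536); f=(-0.311676, 4.395489) → (-1.338053, 2.471273)
0.560000: (-1.338053, 2.471273); f=(-1.843744, 6.910442) → (-1.854302, 4.406197)
(u(0.84), v(0.84)) ≈ (-1.8543, 4.4062)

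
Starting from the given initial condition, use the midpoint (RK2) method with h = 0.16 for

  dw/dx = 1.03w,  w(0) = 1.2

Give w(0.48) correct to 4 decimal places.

1.9635

Midpoint: k1 = f(x_n, w_n); k2 = f(x_n + h/2, w_n + (h/2)·k1); w_{n+1} = w_n + h·k2.
x=0.000000, w=1.200000:
  k1 = f(0.000000, 1.200000) = 1.236000
  k2 = f(0.080000, 1.298880) = 1.337846
  w ← 1.200000 + 0.16·1.337846 = 1.414055
x=0.160000, w=1.414055:
  k1 = f(0.160000, 1.414055) = 1.456477
  k2 = f(0.240000, 1.530574) = 1.576491
  w ← 1.414055 + 0.16·1.576491 = 1.666294
x=0.320000, w=1.666294:
  k1 = f(0.320000, 1.666294) = 1.716283
  k2 = f(0.400000, 1.803597) = 1.857704
  w ← 1.666294 + 0.16·1.857704 = 1.963527
w(0.48) ≈ 1.9635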